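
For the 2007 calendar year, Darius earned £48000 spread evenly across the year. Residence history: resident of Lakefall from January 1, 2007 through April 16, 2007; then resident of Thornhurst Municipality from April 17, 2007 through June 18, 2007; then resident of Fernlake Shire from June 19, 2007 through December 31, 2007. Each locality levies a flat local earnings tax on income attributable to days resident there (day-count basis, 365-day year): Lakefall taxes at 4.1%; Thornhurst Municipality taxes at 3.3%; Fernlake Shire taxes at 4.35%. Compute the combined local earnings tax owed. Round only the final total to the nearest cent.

£1966.16

Lakefall, January 1 – April 16, 2007: 106 days → £48000 × 4.1% × 106/365 = £571.5288
Thornhurst Municipality, April 17 – June 18, 2007: 63 days → £48000 × 3.3% × 63/365 = £273.4027
Fernlake Shire, June 19 – December 31, 2007: 196 days → £48000 × 4.35% × 196/365 = £1121.2274
Total = £1966.1589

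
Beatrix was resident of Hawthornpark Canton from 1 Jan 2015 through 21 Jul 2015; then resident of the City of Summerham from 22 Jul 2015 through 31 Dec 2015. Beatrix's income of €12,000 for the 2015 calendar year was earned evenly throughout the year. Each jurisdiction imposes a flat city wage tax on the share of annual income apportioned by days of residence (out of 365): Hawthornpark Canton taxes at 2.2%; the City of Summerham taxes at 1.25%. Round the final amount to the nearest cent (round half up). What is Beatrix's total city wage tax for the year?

Hawthornpark Canton, 1 Jan – 21 Jul 2015: 202 days → €12,000 × 2.2% × 202/365 = €146.1041
The City of Summerham, 22 Jul – 31 Dec 2015: 163 days → €12,000 × 1.25% × 163/365 = €66.9863
Total = €213.0904

€213.09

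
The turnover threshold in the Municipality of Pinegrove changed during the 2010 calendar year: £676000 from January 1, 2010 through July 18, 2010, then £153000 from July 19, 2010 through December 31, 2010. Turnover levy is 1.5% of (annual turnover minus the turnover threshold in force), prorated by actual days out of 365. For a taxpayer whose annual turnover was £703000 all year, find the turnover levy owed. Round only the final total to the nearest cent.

January 1 – July 18, 2010: 199 days, exemption £676000 → (£703000 − £676000) × 1.5% × 199/365 = £220.8082
July 19 – December 31, 2010: 166 days, exemption £153000 → (£703000 − £153000) × 1.5% × 166/365 = £3752.0548
Total = £3972.8630

£3972.86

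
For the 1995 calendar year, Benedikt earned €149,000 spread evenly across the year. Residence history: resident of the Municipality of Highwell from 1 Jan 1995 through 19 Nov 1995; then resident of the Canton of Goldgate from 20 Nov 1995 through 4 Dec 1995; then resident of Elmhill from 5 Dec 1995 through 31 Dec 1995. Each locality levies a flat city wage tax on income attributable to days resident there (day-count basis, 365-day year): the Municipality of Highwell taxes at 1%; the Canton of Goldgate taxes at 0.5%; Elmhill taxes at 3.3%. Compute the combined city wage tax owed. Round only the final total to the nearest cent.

The Municipality of Highwell, 1 Jan – 19 Nov 1995: 323 days → €149,000 × 1% × 323/365 = €1,318.5479
The Canton of Goldgate, 20 Nov – 4 Dec 1995: 15 days → €149,000 × 0.5% × 15/365 = €30.6164
Elmhill, 5 Dec – 31 Dec 1995: 27 days → €149,000 × 3.3% × 27/365 = €363.7233
Total = €1,712.8877

€1,712.89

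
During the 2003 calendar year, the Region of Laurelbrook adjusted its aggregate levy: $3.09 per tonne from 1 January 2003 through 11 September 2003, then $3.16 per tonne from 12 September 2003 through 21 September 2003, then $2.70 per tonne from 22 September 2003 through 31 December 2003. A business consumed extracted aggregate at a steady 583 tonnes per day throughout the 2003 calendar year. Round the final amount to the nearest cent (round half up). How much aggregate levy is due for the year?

$634,980.28

1 January – 11 September 2003: 254 days × 583 tonnes/day = 148,082 tonnes at $3.09/tonne → $457,573.38
12 September – 21 September 2003: 10 days × 583 tonnes/day = 5,830 tonnes at $3.16/tonne → $18,422.80
22 September – 31 December 2003: 101 days × 583 tonnes/day = 58,883 tonnes at $2.70/tonne → $158,984.10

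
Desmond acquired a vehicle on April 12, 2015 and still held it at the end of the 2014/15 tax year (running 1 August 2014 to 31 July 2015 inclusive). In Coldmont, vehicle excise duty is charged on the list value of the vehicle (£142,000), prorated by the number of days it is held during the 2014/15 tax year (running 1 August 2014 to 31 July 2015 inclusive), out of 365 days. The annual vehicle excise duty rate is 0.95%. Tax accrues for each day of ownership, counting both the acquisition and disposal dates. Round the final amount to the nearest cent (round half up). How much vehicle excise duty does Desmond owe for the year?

£410.24

Days held (April 12 – July 31, 2015): 111 out of 365
Tax = £142,000 × 0.95% × 111/365 = £410.2438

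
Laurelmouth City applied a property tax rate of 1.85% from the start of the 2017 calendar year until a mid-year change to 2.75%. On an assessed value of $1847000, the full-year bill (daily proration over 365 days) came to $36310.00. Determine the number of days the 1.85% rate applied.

318 days

Let d = days at the first rate; then 365 − d days at the second rate.
$1847000 × [1.85%·d + 2.75%·(365−d)] / 365 = $36310.00
Solving gives d = 318, so the new rate took effect on 15 Nov 2017.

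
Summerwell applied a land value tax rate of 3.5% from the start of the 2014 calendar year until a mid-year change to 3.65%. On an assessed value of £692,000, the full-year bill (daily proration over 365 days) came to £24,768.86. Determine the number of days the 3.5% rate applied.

Let d = days at the first rate; then 365 − d days at the second rate.
£692,000 × [3.5%·d + 3.65%·(365−d)] / 365 = £24,768.86
Solving gives d = 172, so the new rate took effect on 22 Jun 2014.

172 days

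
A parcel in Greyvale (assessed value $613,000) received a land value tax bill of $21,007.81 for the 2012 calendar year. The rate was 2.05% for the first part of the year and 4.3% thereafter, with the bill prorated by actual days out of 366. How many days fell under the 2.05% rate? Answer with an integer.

142 days

Let d = days at the first rate; then 366 − d days at the second rate.
$613,000 × [2.05%·d + 4.3%·(366−d)] / 366 = $21,007.81
Solving gives d = 142, so the new rate took effect on May 22, 2012.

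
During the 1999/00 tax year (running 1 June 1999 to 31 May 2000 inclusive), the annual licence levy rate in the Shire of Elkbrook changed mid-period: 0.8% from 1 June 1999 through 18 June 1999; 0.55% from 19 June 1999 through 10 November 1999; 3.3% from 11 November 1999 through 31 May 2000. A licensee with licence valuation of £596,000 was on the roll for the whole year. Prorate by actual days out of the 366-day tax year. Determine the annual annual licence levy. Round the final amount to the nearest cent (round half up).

£12,441.91

1 June – 18 June 1999: 18 days at 0.8% → £596,000 × 0.8% × 18/366 = £234.4918
19 June – 10 November 1999: 145 days at 0.55% → £596,000 × 0.55% × 145/366 = £1,298.6612
11 November 1999 – 31 May 2000: 203 days at 3.3% → £596,000 × 3.3% × 203/366 = £10,908.7541
Total = £12,441.9071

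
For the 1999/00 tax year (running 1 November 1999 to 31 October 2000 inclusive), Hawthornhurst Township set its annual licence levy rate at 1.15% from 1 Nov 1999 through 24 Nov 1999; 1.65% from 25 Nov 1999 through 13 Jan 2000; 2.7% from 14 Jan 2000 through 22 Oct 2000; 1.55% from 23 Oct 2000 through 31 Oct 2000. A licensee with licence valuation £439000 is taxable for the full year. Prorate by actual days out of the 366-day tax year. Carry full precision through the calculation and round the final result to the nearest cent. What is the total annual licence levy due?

1 Nov – 24 Nov 1999: 24 days at 1.15% → £439000 × 1.15% × 24/366 = £331.0492
25 Nov 1999 – 13 Jan 2000: 50 days at 1.65% → £439000 × 1.65% × 50/366 = £989.5492
14 Jan – 22 Oct 2000: 283 days at 2.7% → £439000 × 2.7% × 283/366 = £9165.0246
23 Oct – 31 Oct 2000: 9 days at 1.55% → £439000 × 1.55% × 9/366 = £167.3238
Total = £10652.9467

£10652.95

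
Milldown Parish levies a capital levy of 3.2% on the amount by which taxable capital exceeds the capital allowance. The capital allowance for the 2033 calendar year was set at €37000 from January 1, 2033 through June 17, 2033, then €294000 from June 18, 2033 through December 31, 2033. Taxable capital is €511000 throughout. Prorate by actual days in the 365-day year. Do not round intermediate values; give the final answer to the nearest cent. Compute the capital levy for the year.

January 1 – June 17, 2033: 168 days, exemption €37000 → (€511000 − €37000) × 3.2% × 168/365 = €6981.4356
June 18 – December 31, 2033: 197 days, exemption €294000 → (€511000 − €294000) × 3.2% × 197/365 = €3747.8575
Total = €10729.2932

€10729.29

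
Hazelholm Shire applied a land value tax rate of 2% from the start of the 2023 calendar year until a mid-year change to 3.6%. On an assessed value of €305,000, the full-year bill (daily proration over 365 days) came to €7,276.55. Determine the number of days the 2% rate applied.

Let d = days at the first rate; then 365 − d days at the second rate.
€305,000 × [2%·d + 3.6%·(365−d)] / 365 = €7,276.55
Solving gives d = 277, so the new rate took effect on October 5, 2023.

277 days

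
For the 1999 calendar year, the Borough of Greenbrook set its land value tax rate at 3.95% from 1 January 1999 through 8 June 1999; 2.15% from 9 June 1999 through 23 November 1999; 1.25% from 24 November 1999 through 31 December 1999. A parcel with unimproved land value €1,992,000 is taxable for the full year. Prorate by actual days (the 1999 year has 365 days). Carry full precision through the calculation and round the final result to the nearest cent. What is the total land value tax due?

1 January – 8 June 1999: 159 days at 3.95% → €1,992,000 × 3.95% × 159/365 = €34,276.0438
9 June – 23 November 1999: 168 days at 2.15% → €1,992,000 × 2.15% × 168/365 = €19,712.6137
24 November – 31 December 1999: 38 days at 1.25% → €1,992,000 × 1.25% × 38/365 = €2,592.3288
Total = €56,580.9863

€56,580.99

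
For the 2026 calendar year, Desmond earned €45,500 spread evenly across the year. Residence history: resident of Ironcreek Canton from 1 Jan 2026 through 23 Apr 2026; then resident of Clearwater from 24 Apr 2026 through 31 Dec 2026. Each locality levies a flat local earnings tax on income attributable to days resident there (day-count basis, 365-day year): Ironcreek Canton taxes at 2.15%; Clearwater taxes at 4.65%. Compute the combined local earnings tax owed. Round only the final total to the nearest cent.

Ironcreek Canton, 1 Jan – 23 Apr 2026: 113 days → €45,500 × 2.15% × 113/365 = €302.8555
Clearwater, 24 Apr – 31 Dec 2026: 252 days → €45,500 × 4.65% × 252/365 = €1,460.7370
Total = €1,763.5925

€1,763.59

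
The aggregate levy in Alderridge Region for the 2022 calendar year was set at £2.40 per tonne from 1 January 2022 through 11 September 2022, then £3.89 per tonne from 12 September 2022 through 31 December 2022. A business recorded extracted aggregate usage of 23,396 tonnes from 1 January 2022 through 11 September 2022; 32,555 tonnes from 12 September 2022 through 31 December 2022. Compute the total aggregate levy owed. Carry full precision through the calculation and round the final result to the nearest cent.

1 January – 11 September 2022: 23,396 tonnes at £2.40/tonne → £56150.40
12 September – 31 December 2022: 32,555 tonnes at £3.89/tonne → £126638.95

£182789.35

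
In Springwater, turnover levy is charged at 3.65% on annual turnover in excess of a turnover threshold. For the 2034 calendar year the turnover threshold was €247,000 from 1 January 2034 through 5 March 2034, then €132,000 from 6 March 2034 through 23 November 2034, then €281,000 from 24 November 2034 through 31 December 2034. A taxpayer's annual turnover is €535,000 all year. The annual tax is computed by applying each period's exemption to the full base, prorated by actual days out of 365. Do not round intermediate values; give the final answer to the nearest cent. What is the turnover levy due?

1 January – 5 March 2034: 64 days, exemption €247,000 → (€535,000 − €247,000) × 3.65% × 64/365 = €1,843.2000
6 March – 23 November 2034: 263 days, exemption €132,000 → (€535,000 − €132,000) × 3.65% × 263/365 = €10,598.9000
24 November – 31 December 2034: 38 days, exemption €281,000 → (€535,000 − €281,000) × 3.65% × 38/365 = €965.2000
Total = €13,407.3000

€13,407.30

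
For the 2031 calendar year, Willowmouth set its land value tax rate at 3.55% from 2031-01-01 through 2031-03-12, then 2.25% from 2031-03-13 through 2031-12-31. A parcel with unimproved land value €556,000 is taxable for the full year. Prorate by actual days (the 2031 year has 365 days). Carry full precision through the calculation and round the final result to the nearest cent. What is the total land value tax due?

2031-01-01 to 2031-03-12: 71 days at 3.55% → €556,000 × 3.55% × 71/365 = €3,839.4466
2031-03-13 to 2031-12-31: 294 days at 2.25% → €556,000 × 2.25% × 294/365 = €10,076.5479
Total = €13,915.9945

€13,915.99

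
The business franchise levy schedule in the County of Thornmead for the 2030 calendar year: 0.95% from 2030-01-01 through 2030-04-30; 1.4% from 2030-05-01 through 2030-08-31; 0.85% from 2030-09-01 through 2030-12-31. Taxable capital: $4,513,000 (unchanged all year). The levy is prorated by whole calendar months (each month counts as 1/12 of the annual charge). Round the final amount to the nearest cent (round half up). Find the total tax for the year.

$48,138.67

2030-01-01 to 2030-04-30: 4 months at 0.95% → $4,513,000 × 0.95% × 4/12 = $14,291.1667
2030-05-01 to 2030-08-31: 4 months at 1.4% → $4,513,000 × 1.4% × 4/12 = $21,060.6667
2030-09-01 to 2030-12-31: 4 months at 0.85% → $4,513,000 × 0.85% × 4/12 = $12,786.8333
Total = $48,138.6667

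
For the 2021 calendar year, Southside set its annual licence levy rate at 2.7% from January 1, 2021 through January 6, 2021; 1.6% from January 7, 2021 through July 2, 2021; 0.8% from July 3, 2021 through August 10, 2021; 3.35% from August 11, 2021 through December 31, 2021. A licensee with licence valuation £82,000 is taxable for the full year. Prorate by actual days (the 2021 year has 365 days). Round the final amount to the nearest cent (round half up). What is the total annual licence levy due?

January 1 – January 6, 2021: 6 days at 2.7% → £82,000 × 2.7% × 6/365 = £36.3945
January 7 – July 2, 2021: 177 days at 1.6% → £82,000 × 1.6% × 177/365 = £636.2301
July 3 – August 10, 2021: 39 days at 0.8% → £82,000 × 0.8% × 39/365 = £70.0932
August 11 – December 31, 2021: 143 days at 3.35% → £82,000 × 3.35% × 143/365 = £1,076.2219
Total = £1,818.9397

£1,818.94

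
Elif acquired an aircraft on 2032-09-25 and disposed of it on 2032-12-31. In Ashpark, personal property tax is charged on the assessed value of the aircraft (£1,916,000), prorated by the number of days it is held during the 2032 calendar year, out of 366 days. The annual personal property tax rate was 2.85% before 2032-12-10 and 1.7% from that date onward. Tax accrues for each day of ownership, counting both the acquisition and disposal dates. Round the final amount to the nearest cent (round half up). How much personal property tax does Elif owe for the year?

2032-09-25 to 2032-12-09: 76 days at 2.85% → £1,916,000 × 2.85% × 76/366 = £11,338.9508
2032-12-10 to 2032-12-31: 22 days at 1.7% → £1,916,000 × 1.7% × 22/366 = £1,957.8798
Total = £13,296.8306

£13,296.83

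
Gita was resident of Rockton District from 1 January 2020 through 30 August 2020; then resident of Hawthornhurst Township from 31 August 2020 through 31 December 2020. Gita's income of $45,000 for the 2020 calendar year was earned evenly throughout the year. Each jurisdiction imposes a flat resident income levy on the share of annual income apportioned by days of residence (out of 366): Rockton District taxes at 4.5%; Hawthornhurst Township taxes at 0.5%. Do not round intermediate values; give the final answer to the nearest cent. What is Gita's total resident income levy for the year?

$1,420.08

Rockton District, 1 January – 30 August 2020: 243 days → $45,000 × 4.5% × 243/366 = $1,344.4672
Hawthornhurst Township, 31 August – 31 December 2020: 123 days → $45,000 × 0.5% × 123/366 = $75.6148
Total = $1,420.0820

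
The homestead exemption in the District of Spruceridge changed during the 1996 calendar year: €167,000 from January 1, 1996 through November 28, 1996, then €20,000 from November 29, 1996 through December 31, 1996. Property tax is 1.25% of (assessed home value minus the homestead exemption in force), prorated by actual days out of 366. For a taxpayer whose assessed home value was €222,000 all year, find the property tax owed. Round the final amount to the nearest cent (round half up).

€853.18

January 1 – November 28, 1996: 333 days, exemption €167,000 → (€222,000 − €167,000) × 1.25% × 333/366 = €625.5123
November 29 – December 31, 1996: 33 days, exemption €20,000 → (€222,000 − €20,000) × 1.25% × 33/366 = €227.6639
Total = €853.1762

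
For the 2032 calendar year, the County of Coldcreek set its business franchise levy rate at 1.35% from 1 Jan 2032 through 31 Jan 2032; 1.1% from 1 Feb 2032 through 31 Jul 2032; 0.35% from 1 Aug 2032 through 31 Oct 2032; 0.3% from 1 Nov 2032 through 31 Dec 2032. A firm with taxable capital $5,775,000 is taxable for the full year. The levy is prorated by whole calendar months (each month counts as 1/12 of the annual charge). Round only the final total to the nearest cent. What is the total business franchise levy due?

$46,200.00

1 Jan – 31 Jan 2032: 1 month at 1.35% → $5,775,000 × 1.35% × 1/12 = $6,496.8750
1 Feb – 31 Jul 2032: 6 months at 1.1% → $5,775,000 × 1.1% × 6/12 = $31,762.5000
1 Aug – 31 Oct 2032: 3 months at 0.35% → $5,775,000 × 0.35% × 3/12 = $5,053.1250
1 Nov – 31 Dec 2032: 2 months at 0.3% → $5,775,000 × 0.3% × 2/12 = $2,887.5000
Total = $46,200.0000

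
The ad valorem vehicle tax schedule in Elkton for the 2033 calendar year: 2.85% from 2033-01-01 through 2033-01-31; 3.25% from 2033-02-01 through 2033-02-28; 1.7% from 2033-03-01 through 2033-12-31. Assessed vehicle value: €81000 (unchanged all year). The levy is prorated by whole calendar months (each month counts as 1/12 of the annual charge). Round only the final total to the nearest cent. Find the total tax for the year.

2033-01-01 to 2033-01-31: 1 month at 2.85% → €81000 × 2.85% × 1/12 = €192.3750
2033-02-01 to 2033-02-28: 1 month at 3.25% → €81000 × 3.25% × 1/12 = €219.3750
2033-03-01 to 2033-12-31: 10 months at 1.7% → €81000 × 1.7% × 10/12 = €1147.5000
Total = €1559.2500

€1559.25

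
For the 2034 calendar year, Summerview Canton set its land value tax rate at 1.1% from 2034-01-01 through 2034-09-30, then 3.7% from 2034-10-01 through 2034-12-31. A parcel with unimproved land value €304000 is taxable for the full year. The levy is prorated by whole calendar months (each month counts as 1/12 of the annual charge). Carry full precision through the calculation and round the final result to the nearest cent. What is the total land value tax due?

2034-01-01 to 2034-09-30: 9 months at 1.1% → €304000 × 1.1% × 9/12 = €2508.0000
2034-10-01 to 2034-12-31: 3 months at 3.7% → €304000 × 3.7% × 3/12 = €2812.0000
Total = €5320.0000

€5320.00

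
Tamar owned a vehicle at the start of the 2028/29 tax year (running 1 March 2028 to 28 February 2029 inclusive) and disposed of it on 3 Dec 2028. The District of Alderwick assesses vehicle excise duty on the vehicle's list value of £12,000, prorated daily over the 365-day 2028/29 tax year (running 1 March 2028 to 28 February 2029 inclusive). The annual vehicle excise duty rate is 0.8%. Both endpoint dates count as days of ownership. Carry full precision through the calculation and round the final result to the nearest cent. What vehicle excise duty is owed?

Days held (1 Mar – 3 Dec 2028): 278 out of 365
Tax = £12,000 × 0.8% × 278/365 = £73.1178

£73.12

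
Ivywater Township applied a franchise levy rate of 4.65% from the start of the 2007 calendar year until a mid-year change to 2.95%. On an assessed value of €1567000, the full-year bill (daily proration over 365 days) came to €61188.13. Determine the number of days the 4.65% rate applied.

Let d = days at the first rate; then 365 − d days at the second rate.
€1567000 × [4.65%·d + 2.95%·(365−d)] / 365 = €61188.13
Solving gives d = 205, so the new rate took effect on 25 July 2007.

205 days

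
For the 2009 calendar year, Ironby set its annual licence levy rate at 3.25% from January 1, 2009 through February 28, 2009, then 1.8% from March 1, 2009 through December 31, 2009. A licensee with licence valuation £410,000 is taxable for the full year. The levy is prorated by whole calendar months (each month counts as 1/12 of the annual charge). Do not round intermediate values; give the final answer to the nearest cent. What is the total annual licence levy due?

£8,370.83

January 1 – February 28, 2009: 2 months at 3.25% → £410,000 × 3.25% × 2/12 = £2,220.8333
March 1 – December 31, 2009: 10 months at 1.8% → £410,000 × 1.8% × 10/12 = £6,150.0000
Total = £8,370.8333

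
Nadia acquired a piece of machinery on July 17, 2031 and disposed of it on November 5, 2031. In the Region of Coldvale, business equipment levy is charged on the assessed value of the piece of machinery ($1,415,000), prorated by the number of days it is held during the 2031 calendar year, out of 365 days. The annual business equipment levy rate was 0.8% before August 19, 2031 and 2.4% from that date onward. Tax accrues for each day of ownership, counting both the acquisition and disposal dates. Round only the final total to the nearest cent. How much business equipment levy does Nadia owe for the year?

July 17 – August 18, 2031: 33 days at 0.8% → $1,415,000 × 0.8% × 33/365 = $1,023.4521
August 19 – November 5, 2031: 79 days at 2.4% → $1,415,000 × 2.4% × 79/365 = $7,350.2466
Total = $8,373.6986

$8,373.70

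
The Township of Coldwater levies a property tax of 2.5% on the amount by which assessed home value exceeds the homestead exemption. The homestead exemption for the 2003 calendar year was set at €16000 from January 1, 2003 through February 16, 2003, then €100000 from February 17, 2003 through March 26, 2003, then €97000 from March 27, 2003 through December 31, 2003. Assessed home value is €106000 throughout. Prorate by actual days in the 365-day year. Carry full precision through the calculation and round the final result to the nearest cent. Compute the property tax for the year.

€477.95

January 1 – February 16, 2003: 47 days, exemption €16000 → (€106000 − €16000) × 2.5% × 47/365 = €289.7260
February 17 – March 26, 2003: 38 days, exemption €100000 → (€106000 − €100000) × 2.5% × 38/365 = €15.6164
March 27 – December 31, 2003: 280 days, exemption €97000 → (€106000 − €97000) × 2.5% × 280/365 = €172.6027
Total = €477.9452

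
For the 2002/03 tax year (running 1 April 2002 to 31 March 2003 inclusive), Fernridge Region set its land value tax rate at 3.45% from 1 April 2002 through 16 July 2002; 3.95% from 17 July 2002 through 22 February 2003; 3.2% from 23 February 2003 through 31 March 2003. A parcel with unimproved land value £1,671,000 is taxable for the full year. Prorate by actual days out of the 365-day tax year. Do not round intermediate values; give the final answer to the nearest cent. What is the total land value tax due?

£62,284.81

1 April – 16 July 2002: 107 days at 3.45% → £1,671,000 × 3.45% × 107/365 = £16,899.9904
17 July 2002 – 22 February 2003: 221 days at 3.95% → £1,671,000 × 3.95% × 221/365 = £39,964.3685
23 February – 31 March 2003: 37 days at 3.2% → £1,671,000 × 3.2% × 37/365 = £5,420.4493
Total = £62,284.8082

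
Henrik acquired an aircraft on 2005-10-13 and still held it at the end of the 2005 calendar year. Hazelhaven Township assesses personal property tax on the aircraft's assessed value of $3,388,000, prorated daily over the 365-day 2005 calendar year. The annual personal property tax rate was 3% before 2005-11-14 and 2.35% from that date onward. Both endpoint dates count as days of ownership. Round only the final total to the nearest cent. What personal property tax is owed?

2005-10-13 to 2005-11-13: 32 days at 3% → $3,388,000 × 3% × 32/365 = $8,910.9041
2005-11-14 to 2005-12-31: 48 days at 2.35% → $3,388,000 × 2.35% × 48/365 = $10,470.3123
Total = $19,381.2164

$19,381.22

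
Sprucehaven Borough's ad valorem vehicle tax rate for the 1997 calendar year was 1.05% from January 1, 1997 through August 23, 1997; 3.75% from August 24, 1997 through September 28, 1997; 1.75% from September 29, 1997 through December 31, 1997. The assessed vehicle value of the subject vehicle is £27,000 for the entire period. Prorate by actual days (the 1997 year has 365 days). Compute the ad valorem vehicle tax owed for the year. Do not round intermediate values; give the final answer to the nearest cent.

January 1 – August 23, 1997: 235 days at 1.05% → £27,000 × 1.05% × 235/365 = £182.5274
August 24 – September 28, 1997: 36 days at 3.75% → £27,000 × 3.75% × 36/365 = £99.8630
September 29 – December 31, 1997: 94 days at 1.75% → £27,000 × 1.75% × 94/365 = £121.6849
Total = £404.0753

£404.08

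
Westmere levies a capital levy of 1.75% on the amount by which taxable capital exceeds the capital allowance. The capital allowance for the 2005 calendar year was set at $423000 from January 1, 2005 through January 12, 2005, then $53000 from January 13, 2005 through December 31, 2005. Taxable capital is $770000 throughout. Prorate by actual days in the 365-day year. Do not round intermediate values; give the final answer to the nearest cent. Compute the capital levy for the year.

$12334.62

January 1 – January 12, 2005: 12 days, exemption $423000 → ($770000 − $423000) × 1.75% × 12/365 = $199.6438
January 13 – December 31, 2005: 353 days, exemption $53000 → ($770000 − $53000) × 1.75% × 353/365 = $12134.9795
Total = $12334.6233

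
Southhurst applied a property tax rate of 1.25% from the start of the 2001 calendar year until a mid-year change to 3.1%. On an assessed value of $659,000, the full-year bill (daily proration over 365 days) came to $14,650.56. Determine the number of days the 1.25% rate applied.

Let d = days at the first rate; then 365 − d days at the second rate.
$659,000 × [1.25%·d + 3.1%·(365−d)] / 365 = $14,650.56
Solving gives d = 173, so the new rate took effect on 23 June 2001.

173 days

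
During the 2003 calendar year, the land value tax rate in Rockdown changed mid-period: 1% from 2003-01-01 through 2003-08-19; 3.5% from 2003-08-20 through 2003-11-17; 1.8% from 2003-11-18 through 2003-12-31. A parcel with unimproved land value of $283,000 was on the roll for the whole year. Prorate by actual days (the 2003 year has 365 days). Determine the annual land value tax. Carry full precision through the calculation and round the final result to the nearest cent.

2003-01-01 to 2003-08-19: 231 days at 1% → $283,000 × 1% × 231/365 = $1,791.0411
2003-08-20 to 2003-11-17: 90 days at 3.5% → $283,000 × 3.5% × 90/365 = $2,442.3288
2003-11-18 to 2003-12-31: 44 days at 1.8% → $283,000 × 1.8% × 44/365 = $614.0712
Total = $4,847.4411

$4,847.44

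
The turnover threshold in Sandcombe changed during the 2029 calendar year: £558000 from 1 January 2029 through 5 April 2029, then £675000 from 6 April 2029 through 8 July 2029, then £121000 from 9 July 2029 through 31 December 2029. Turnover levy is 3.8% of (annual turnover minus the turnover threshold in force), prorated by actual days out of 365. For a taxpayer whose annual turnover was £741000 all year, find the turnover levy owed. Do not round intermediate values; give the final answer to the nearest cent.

1 January – 5 April 2029: 95 days, exemption £558000 → (£741000 − £558000) × 3.8% × 95/365 = £1809.9452
6 April – 8 July 2029: 94 days, exemption £675000 → (£741000 − £675000) × 3.8% × 94/365 = £645.8959
9 July – 31 December 2029: 176 days, exemption £121000 → (£741000 − £121000) × 3.8% × 176/365 = £11360.4384
Total = £13816.2795

£13816.28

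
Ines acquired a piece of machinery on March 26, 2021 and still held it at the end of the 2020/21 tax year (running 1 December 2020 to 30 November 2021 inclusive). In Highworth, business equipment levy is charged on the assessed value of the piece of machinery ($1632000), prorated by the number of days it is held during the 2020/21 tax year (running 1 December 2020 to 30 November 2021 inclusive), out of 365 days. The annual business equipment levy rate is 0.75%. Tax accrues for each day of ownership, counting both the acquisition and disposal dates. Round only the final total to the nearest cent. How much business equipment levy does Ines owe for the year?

$8383.56

Days held (March 26 – November 30, 2021): 250 out of 365
Tax = $1632000 × 0.75% × 250/365 = $8383.5616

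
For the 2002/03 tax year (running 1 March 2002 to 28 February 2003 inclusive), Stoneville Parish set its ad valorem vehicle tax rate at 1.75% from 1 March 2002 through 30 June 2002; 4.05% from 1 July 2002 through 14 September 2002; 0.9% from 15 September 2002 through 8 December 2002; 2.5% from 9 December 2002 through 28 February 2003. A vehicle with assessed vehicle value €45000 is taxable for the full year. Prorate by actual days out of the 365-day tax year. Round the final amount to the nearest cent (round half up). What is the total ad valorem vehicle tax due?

1 March – 30 June 2002: 122 days at 1.75% → €45000 × 1.75% × 122/365 = €263.2192
1 July – 14 September 2002: 76 days at 4.05% → €45000 × 4.05% × 76/365 = €379.4795
15 September – 8 December 2002: 85 days at 0.9% → €45000 × 0.9% × 85/365 = €94.3151
9 December 2002 – 28 February 2003: 82 days at 2.5% → €45000 × 2.5% × 82/365 = €252.7397
Total = €989.7534

€989.75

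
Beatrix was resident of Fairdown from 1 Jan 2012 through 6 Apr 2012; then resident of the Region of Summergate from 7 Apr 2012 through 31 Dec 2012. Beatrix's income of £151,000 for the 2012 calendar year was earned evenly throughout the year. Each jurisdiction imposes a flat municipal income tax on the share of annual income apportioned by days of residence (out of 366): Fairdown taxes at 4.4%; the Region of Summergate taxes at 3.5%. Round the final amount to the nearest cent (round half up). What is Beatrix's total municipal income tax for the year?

£5,645.17

Fairdown, 1 Jan – 6 Apr 2012: 97 days → £151,000 × 4.4% × 97/366 = £1,760.8415
The Region of Summergate, 7 Apr – 31 Dec 2012: 269 days → £151,000 × 3.5% × 269/366 = £3,884.3306
Total = £5,645.1721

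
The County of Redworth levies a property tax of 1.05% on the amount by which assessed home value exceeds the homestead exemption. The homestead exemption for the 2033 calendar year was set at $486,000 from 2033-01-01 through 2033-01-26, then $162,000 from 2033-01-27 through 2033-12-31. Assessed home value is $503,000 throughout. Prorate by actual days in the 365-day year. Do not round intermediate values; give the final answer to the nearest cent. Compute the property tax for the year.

2033-01-01 to 2033-01-26: 26 days, exemption $486,000 → ($503,000 − $486,000) × 1.05% × 26/365 = $12.7151
2033-01-27 to 2033-12-31: 339 days, exemption $162,000 → ($503,000 − $162,000) × 1.05% × 339/365 = $3,325.4507
Total = $3,338.1658

$3,338.17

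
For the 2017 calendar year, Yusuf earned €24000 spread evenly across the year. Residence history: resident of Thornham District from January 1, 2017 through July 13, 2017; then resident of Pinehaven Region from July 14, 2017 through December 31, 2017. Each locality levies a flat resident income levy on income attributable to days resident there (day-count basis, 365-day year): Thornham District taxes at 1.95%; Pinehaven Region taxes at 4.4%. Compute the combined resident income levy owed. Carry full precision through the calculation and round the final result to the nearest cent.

€743.47

Thornham District, January 1 – July 13, 2017: 194 days → €24000 × 1.95% × 194/365 = €248.7452
Pinehaven Region, July 14 – December 31, 2017: 171 days → €24000 × 4.4% × 171/365 = €494.7288
Total = €743.4740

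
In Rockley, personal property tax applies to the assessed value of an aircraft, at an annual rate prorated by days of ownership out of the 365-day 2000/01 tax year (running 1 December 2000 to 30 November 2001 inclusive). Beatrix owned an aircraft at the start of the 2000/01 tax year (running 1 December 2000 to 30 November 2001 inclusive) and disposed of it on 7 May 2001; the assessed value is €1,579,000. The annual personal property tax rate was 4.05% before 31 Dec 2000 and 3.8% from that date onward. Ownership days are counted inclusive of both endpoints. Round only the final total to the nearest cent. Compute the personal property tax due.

1 Dec – 30 Dec 2000: 30 days at 4.05% → €1,579,000 × 4.05% × 30/365 = €5,256.1233
31 Dec 2000 – 7 May 2001: 128 days at 3.8% → €1,579,000 × 3.8% × 128/365 = €21,041.7973
Total = €26,297.9205

€26,297.92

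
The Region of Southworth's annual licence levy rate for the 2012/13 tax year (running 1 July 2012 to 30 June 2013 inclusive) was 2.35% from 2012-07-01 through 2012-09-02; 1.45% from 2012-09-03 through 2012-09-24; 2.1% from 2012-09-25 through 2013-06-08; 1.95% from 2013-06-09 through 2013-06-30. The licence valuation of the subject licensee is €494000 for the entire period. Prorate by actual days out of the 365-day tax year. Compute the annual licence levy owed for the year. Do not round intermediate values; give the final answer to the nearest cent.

2012-07-01 to 2012-09-02: 64 days at 2.35% → €494000 × 2.35% × 64/365 = €2035.5507
2012-09-03 to 2012-09-24: 22 days at 1.45% → €494000 × 1.45% × 22/365 = €431.7425
2012-09-25 to 2013-06-08: 257 days at 2.1% → €494000 × 2.1% × 257/365 = €7304.4329
2013-06-09 to 2013-06-30: 22 days at 1.95% → €494000 × 1.95% × 22/365 = €580.6192
Total = €10352.3452

€10352.35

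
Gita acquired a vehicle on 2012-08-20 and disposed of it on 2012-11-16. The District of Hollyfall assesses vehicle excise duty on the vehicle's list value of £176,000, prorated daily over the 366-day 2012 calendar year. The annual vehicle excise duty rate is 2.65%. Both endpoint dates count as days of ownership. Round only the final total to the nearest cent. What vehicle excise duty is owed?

Days held (2012-08-20 to 2012-11-16): 89 out of 366
Tax = £176,000 × 2.65% × 89/366 = £1,134.1421

£1,134.14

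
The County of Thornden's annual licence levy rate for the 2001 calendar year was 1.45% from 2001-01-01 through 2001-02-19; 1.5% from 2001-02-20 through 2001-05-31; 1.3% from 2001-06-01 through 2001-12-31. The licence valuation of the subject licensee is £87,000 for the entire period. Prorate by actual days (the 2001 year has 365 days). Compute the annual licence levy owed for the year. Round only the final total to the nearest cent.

2001-01-01 to 2001-02-19: 50 days at 1.45% → £87,000 × 1.45% × 50/365 = £172.8082
2001-02-20 to 2001-05-31: 101 days at 1.5% → £87,000 × 1.5% × 101/365 = £361.1096
2001-06-01 to 2001-12-31: 214 days at 1.3% → £87,000 × 1.3% × 214/365 = £663.1068
Total = £1,197.0247

£1,197.02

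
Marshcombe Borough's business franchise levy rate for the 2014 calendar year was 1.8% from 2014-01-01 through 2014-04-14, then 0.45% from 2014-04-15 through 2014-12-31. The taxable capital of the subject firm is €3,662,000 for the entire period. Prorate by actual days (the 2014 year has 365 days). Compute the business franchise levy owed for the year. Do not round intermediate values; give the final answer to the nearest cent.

2014-01-01 to 2014-04-14: 104 days at 1.8% → €3,662,000 × 1.8% × 104/365 = €18,781.5452
2014-04-15 to 2014-12-31: 261 days at 0.45% → €3,662,000 × 0.45% × 261/365 = €11,783.6137
Total = €30,565.1589

€30,565.16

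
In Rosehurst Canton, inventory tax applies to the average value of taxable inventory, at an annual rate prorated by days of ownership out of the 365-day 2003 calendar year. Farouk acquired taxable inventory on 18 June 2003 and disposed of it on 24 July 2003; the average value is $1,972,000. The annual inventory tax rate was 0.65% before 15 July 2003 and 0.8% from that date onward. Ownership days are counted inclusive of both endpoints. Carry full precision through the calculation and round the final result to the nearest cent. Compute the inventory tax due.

$1,380.40

18 June – 14 July 2003: 27 days at 0.65% → $1,972,000 × 0.65% × 27/365 = $948.1808
15 July – 24 July 2003: 10 days at 0.8% → $1,972,000 × 0.8% × 10/365 = $432.2192
Total = $1,380.4000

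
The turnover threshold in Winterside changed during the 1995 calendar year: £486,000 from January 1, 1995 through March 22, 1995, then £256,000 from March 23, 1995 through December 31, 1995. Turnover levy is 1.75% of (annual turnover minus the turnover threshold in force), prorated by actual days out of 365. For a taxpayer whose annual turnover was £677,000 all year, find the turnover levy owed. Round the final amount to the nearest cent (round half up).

January 1 – March 22, 1995: 81 days, exemption £486,000 → (£677,000 − £486,000) × 1.75% × 81/365 = £741.7603
March 23 – December 31, 1995: 284 days, exemption £256,000 → (£677,000 − £256,000) × 1.75% × 284/365 = £5,732.5205
Total = £6,474.2808

£6,474.28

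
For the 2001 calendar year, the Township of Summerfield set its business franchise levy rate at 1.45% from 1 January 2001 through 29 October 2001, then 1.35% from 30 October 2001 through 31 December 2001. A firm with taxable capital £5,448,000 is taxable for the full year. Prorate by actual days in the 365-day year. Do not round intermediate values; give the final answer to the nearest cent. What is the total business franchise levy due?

1 January – 29 October 2001: 302 days at 1.45% → £5,448,000 × 1.45% × 302/365 = £65,361.0740
30 October – 31 December 2001: 63 days at 1.35% → £5,448,000 × 1.35% × 63/365 = £12,694.5863
Total = £78,055.6603

£78,055.66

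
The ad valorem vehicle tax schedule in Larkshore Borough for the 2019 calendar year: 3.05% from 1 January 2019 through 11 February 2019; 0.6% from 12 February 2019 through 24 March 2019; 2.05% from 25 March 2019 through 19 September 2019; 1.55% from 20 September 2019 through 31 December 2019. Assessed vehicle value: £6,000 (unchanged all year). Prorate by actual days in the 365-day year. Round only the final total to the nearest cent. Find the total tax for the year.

£111.67

1 January – 11 February 2019: 42 days at 3.05% → £6,000 × 3.05% × 42/365 = £21.0575
12 February – 24 March 2019: 41 days at 0.6% → £6,000 × 0.6% × 41/365 = £4.0438
25 March – 19 September 2019: 179 days at 2.05% → £6,000 × 2.05% × 179/365 = £60.3205
20 September – 31 December 2019: 103 days at 1.55% → £6,000 × 1.55% × 103/365 = £26.2438
Total = £111.6658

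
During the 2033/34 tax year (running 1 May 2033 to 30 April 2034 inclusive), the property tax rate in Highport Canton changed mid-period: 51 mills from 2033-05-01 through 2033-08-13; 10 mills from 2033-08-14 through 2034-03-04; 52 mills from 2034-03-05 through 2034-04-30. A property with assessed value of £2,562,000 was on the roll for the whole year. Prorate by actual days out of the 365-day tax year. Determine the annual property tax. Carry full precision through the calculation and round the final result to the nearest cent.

2033-05-01 to 2033-08-13: 105 days at 51 mills → £2,562,000 × 5.1% × 105/365 = £37,587.6986
2033-08-14 to 2034-03-04: 203 days at 10 mills → £2,562,000 × 1% × 203/365 = £14,248.9315
2034-03-05 to 2034-04-30: 57 days at 52 mills → £2,562,000 × 5.2% × 57/365 = £20,804.8438
Total = £72,641.4740

£72,641.47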